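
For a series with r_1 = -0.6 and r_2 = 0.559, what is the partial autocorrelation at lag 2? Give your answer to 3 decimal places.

φ_{22} = (r_2 − r_1²) / (1 − r_1²)
r_1² = (-0.6)² = 0.36
Numerator = 0.559 − 0.3600 = 0.1990; denominator = 1 − 0.3600 = 0.6400
φ_{22} = 0.1990 / 0.6400 = 0.311

0.311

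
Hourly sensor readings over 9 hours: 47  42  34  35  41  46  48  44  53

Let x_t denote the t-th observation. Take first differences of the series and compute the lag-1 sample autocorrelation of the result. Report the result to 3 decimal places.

0.129

First differences Δx: -5, -8, 1, 6, 5, 2, -4, 9
Mean of differences = 0.7500
Numerator Σ(Δx_t−Δx̄)(Δx_{t+1}−Δx̄) = 31.9375
Denominator Σ(Δx_t−Δx̄)² = 247.5000
r_1(Δx) = 31.9375 / 247.5000 = 0.129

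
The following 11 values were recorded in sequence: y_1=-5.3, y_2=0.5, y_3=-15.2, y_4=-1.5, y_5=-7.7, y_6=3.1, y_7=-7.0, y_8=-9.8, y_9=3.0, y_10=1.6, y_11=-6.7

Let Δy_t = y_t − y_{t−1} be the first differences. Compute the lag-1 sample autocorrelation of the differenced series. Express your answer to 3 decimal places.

-0.601

First differences Δy: 5.8, -15.7, 13.7, -6.2, 10.8, -10.1, -2.8, 12.8, -1.4, -8.3
Mean of differences = -0.1400
Numerator Σ(Δy_t−Δȳ)(Δy_{t+1}−Δȳ) = -580.8556
Denominator Σ(Δy_t−Δȳ)² = 967.2440
r_1(Δy) = -580.8556 / 967.2440 = -0.601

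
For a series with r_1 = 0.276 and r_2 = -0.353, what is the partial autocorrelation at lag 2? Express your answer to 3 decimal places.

-0.465

φ_{22} = (r_2 − r_1²) / (1 − r_1²)
r_1² = (0.276)² = 0.076176
Numerator = -0.353 − 0.0762 = -0.4292; denominator = 1 − 0.0762 = 0.9238
φ_{22} = -0.4292 / 0.9238 = -0.465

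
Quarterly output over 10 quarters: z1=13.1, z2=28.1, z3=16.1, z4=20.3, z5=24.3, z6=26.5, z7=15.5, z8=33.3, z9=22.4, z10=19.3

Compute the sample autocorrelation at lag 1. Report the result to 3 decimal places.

Mean z̄ = (13.1 + 28.1 + 16.1 + 20.3 + 24.3 + 26.5 + 15.5 + 33.3 + 22.4 + 19.3)/10 = 21.8900
Numerator Σ_{t=1}^{9}(z_t−z̄)(z_{t+1}−z̄) = -171.9271
Denominator Σ(z_t−z̄)² = 356.9290
r_1 = -171.9271 / 356.9290 = -0.482

-0.482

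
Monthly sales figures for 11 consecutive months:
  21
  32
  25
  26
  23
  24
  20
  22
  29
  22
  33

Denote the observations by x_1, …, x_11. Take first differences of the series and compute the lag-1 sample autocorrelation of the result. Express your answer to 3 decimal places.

-0.502

First differences Δx: 11, -7, 1, -3, 1, -4, 2, 7, -7, 11
Mean of differences = 1.2000
Numerator Σ(Δx_t−Δx̄)(Δx_{t+1}−Δx̄) = -203.4400
Denominator Σ(Δx_t−Δx̄)² = 405.6000
r_1(Δx) = -203.4400 / 405.6000 = -0.502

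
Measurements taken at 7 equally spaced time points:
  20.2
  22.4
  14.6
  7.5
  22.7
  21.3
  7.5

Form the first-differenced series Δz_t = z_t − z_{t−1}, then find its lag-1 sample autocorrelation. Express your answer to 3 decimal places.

-0.153

First differences Δz: 2.2, -7.8, -7.1, 15.2, -1.4, -13.8
Mean of differences = -2.1167
Numerator Σ(Δz_t−Δz̄)(Δz_{t+1}−Δz̄) = -78.4686
Denominator Σ(Δz_t−Δz̄)² = 512.6483
r_1(Δz) = -78.4686 / 512.6483 = -0.153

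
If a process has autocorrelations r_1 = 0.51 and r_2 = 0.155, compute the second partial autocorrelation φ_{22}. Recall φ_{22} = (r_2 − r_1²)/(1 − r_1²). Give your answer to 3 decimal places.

-0.142

φ_{22} = (r_2 − r_1²) / (1 − r_1²)
r_1² = (0.51)² = 0.2601
Numerator = 0.155 − 0.2601 = -0.1051; denominator = 1 − 0.2601 = 0.7399
φ_{22} = -0.1051 / 0.7399 = -0.142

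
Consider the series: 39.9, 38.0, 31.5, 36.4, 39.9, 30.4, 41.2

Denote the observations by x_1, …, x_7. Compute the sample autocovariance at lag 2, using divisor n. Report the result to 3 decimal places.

-2.465

Mean x̄ = (39.9 + 38.0 + 31.5 + 36.4 + 39.9 + 30.4 + 41.2)/7 = 36.7571
Σ_{t=1}^{5}(x_t−x̄)(x_{t+2}−x̄) = -17.2551
γ_2 = -17.2551 / 7 = -2.465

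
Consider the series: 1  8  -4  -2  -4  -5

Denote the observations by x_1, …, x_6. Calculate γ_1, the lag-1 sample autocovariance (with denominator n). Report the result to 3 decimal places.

Mean x̄ = (1 + 8 − 4 − 2 − 4 − 5)/6 = -1.0000
Deviations: 2.0000, 9.0000, -3.0000, -1.0000, -3.0000, -4.0000
Σ_{t=1}^{5}(x_t−x̄)(x_{t+1}−x̄) = 9.0000
γ_1 = 9.0000 / 6 = 1.500

1.500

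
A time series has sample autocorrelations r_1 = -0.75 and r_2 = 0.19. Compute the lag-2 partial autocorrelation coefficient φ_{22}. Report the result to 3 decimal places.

-0.851

φ_{22} = (r_2 − r_1²) / (1 − r_1²)
r_1² = (-0.75)² = 0.5625
Numerator = 0.19 − 0.5625 = -0.3725; denominator = 1 − 0.5625 = 0.4375
φ_{22} = -0.3725 / 0.4375 = -0.851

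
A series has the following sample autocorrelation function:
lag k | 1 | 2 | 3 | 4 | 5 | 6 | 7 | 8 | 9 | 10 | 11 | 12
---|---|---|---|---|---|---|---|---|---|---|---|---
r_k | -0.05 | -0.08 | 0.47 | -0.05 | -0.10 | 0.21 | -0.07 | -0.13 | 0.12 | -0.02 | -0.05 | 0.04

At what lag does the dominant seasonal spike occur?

3

The largest autocorrelation is r_3 = 0.47, with a weaker echo at lag 6 (0.21); the remaining lags stay at or below 0.12.
The dominant spike at lag 3 indicates a seasonal period of 3.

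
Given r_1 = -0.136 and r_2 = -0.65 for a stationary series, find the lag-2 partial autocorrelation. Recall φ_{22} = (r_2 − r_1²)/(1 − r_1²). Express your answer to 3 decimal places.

φ_{22} = (r_2 − r_1²) / (1 − r_1²)
r_1² = (-0.136)² = 0.018496
Numerator = -0.65 − 0.0185 = -0.6685; denominator = 1 − 0.0185 = 0.9815
φ_{22} = -0.6685 / 0.9815 = -0.681

-0.681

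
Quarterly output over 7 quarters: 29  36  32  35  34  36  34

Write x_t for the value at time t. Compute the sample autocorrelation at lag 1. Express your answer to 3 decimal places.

Mean x̄ = (29 + 36 + 32 + 35 + 34 + 36 + 34)/7 = 33.7143
Σ(x_t−x̄)(x_{t+1}−x̄) = (-10.7755) + (-3.9184) + (-2.2041) + (0.3673) + (0.6531) + (0.6531) = -15.2245
Denominator Σ(x_t−x̄)² = 37.4286
r_1 = -15.2245 / 37.4286 = -0.407

-0.407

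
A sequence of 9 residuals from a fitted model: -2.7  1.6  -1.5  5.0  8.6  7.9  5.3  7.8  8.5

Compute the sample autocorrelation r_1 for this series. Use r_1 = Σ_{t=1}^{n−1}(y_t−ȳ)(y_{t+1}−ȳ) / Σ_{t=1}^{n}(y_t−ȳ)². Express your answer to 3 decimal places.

Mean ȳ = (-2.7 + 1.6 − 1.5 + 5.0 + 8.6 + 7.9 + 5.3 + 7.8 + 8.5)/9 = 4.5000
Numerator Σ_{t=1}^{8}(y_t−ȳ)(y_{t+1}−ȳ) = 69.8300
Denominator Σ(y_t−ȳ)² = 152.4000
r_1 = 69.8300 / 152.4000 = 0.458

0.458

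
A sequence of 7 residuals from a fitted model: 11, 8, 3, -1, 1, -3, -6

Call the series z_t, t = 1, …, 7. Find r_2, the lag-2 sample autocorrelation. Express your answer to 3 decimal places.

0.058

Mean z̄ = (11 + 8 + 3 − 1 + 1 − 3 − 6)/7 = 1.8571
Deviations from mean: 9.1429, 6.1429, 1.1429, -2.8571, -0.8571, -4.8571, -7.8571
Σ(z_t−z̄)(z_{t+2}−z̄) = (10.4490) + (-17.5510) + (-0.9796) + (13.8776) + (6.7347) = 12.5306
Denominator Σ(z_t−z̄)² = 216.8571
r_2 = 12.5306 / 216.8571 = 0.058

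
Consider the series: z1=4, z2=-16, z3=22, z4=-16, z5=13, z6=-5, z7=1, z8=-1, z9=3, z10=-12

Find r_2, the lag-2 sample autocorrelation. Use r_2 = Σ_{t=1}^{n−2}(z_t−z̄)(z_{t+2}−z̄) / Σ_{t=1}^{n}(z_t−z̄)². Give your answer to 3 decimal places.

0.554

Mean z̄ = (4 − 16 + 22 − 16 + 13 − 5 + 1 − 1 + 3 − 12)/10 = -0.7000
Numerator Σ_{t=1}^{8}(z_t−z̄)(z_{t+2}−z̄) = 751.8200
Denominator Σ(z_t−z̄)² = 1356.1000
r_2 = 751.8200 / 1356.1000 = 0.554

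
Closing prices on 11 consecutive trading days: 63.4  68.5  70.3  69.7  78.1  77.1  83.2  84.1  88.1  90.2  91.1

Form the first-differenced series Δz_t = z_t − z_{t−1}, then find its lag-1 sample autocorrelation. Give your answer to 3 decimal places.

-0.715

First differences Δz: 5.1, 1.8, -0.6, 8.4, -1.0, 6.1, 0.9, 4.0, 2.1, 0.9
Mean of differences = 2.7700
Numerator Σ(Δz_t−Δz̄)(Δz_{t+1}−Δz̄) = -59.8419
Denominator Σ(Δz_t−Δz̄)² = 83.6810
r_1(Δz) = -59.8419 / 83.6810 = -0.715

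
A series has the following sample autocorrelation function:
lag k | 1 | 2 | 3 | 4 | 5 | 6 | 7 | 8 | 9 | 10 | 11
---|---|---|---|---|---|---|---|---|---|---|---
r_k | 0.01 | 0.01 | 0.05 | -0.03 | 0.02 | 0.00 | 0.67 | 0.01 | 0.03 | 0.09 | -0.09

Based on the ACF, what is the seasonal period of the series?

The largest autocorrelation is r_7 = 0.67; the remaining lags stay at or below 0.09.
The dominant spike at lag 7 indicates a seasonal period of 7.

7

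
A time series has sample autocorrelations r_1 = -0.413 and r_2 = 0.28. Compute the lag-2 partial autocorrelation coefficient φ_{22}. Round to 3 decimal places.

φ_{22} = (r_2 − r_1²) / (1 − r_1²)
r_1² = (-0.413)² = 0.170569
Numerator = 0.28 − 0.1706 = 0.1094; denominator = 1 − 0.1706 = 0.8294
φ_{22} = 0.1094 / 0.8294 = 0.132

0.132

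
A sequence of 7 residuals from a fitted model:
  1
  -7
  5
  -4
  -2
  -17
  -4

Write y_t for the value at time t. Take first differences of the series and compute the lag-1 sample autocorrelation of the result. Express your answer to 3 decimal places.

-0.668

First differences Δy: -8, 12, -9, 2, -15, 13
Mean of differences = -0.8333
Numerator Σ(Δy_t−Δȳ)(Δy_{t+1}−Δȳ) = -456.0278
Denominator Σ(Δy_t−Δȳ)² = 682.8333
r_1(Δy) = -456.0278 / 682.8333 = -0.668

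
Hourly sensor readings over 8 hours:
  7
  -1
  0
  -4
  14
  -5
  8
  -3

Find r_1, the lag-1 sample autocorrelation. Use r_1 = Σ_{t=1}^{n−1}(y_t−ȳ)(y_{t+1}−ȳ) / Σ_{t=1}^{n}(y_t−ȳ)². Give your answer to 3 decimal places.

-0.686

Mean ȳ = (7 − 1 + 0 − 4 + 14 − 5 + 8 − 3)/8 = 2.0000
Deviations from mean: 5.0000, -3.0000, -2.0000, -6.0000, 12.0000, -7.0000, 6.0000, -5.0000
Numerator Σ_{t=1}^{7}(y_t−ȳ)(y_{t+1}−ȳ) = -225.0000
Denominator Σ(y_t−ȳ)² = 328.0000
r_1 = -225.0000 / 328.0000 = -0.686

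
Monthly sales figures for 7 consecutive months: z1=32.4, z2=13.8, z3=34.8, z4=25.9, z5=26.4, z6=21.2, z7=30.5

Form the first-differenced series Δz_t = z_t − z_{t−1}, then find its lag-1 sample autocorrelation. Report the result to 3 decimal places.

First differences Δz: -18.6, 21.0, -8.9, 0.5, -5.2, 9.3
Mean of differences = -0.3167
Numerator Σ(Δz_t−Δz̄)(Δz_{t+1}−Δz̄) = -630.6669
Denominator Σ(Δz_t−Δz̄)² = 979.3483
r_1(Δz) = -630.6669 / 979.3483 = -0.644

-0.644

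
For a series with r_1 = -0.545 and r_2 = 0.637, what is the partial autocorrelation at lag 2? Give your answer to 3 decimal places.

0.484

φ_{22} = (r_2 − r_1²) / (1 − r_1²)
r_1² = (-0.545)² = 0.297025
Numerator = 0.637 − 0.2970 = 0.3400; denominator = 1 − 0.2970 = 0.7030
φ_{22} = 0.3400 / 0.7030 = 0.484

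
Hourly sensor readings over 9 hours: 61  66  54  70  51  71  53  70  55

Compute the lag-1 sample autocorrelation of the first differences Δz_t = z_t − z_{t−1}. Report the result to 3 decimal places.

First differences Δz: 5, -12, 16, -19, 20, -18, 17, -15
Mean of differences = -0.7500
Numerator Σ(Δz_t−Δz̄)(Δz_{t+1}−Δz̄) = -1854.5625
Denominator Σ(Δz_t−Δz̄)² = 2019.5000
r_1(Δz) = -1854.5625 / 2019.5000 = -0.918

-0.918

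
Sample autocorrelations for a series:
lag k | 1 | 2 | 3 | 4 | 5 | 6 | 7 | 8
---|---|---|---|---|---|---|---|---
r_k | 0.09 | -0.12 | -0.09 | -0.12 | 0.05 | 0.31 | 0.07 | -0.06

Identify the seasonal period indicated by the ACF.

The largest autocorrelation is r_6 = 0.31; the remaining lags stay at or below 0.09.
The dominant spike at lag 6 indicates a seasonal period of 6.

6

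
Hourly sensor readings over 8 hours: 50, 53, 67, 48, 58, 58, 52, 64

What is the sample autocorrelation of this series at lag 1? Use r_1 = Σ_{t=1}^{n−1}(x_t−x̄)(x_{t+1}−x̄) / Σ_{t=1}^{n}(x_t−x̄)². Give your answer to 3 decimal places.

Mean x̄ = (50 + 53 + 67 + 48 + 58 + 58 + 52 + 64)/8 = 56.2500
Σ(x_t−x̄)(x_{t+1}−x̄) = (20.3125) + (-34.9375) + (-88.6875) + (-14.4375) + (3.0625) + (-7.4375) + (-32.9375) = -155.0625
Denominator Σ(x_t−x̄)² = 317.5000
r_1 = -155.0625 / 317.5000 = -0.488

-0.488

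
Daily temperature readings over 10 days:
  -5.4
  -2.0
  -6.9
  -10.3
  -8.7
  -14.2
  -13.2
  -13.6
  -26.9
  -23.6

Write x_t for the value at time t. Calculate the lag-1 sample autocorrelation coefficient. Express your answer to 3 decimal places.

Mean x̄ = (-5.4 − 2.0 − 6.9 − 10.3 − 8.7 − 14.2 − 13.2 − 13.6 − 26.9 − 23.6)/10 = -12.4800
Numerator Σ_{t=1}^{9}(x_t−x̄)(x_{t+1}−x̄) = 325.1256
Denominator Σ(x_t−x̄)² = 546.4560
r_1 = 325.1256 / 546.4560 = 0.595

0.595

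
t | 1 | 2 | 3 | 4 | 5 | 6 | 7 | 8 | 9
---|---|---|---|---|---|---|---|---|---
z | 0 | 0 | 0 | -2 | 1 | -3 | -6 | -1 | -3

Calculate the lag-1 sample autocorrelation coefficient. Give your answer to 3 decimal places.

0.065

Mean z̄ = (0 + 0 + 0 − 2 + 1 − 3 − 6 − 1 − 3)/9 = -1.5556
Numerator Σ_{t=1}^{8}(z_t−z̄)(z_{t+1}−z̄) = 2.4691
Denominator Σ(z_t−z̄)² = 38.2222
r_1 = 2.4691 / 38.2222 = 0.065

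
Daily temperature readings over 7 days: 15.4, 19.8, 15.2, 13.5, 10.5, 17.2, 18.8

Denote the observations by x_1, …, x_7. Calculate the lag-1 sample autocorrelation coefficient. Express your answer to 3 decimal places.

0.103

Mean x̄ = (15.4 + 19.8 + 15.2 + 13.5 + 10.5 + 17.2 + 18.8)/7 = 15.7714
Deviations from mean: -0.3714, 4.0286, -0.5714, -2.2714, -5.2714, 1.4286, 3.0286
Numerator Σ_{t=1}^{6}(x_t−x̄)(x_{t+1}−x̄) = 6.2692
Denominator Σ(x_t−x̄)² = 60.8543
r_1 = 6.2692 / 60.8543 = 0.103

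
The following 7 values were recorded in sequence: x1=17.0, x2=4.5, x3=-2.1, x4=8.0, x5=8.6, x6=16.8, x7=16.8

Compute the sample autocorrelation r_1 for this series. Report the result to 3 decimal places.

0.281

Mean x̄ = (17.0 + 4.5 − 2.1 + 8.0 + 8.6 + 16.8 + 16.8)/7 = 9.9429
Deviations from mean: 7.0571, -5.4429, -12.0429, -1.9429, -1.3429, 6.8571, 6.8571
Σ(x_t−x̄)(x_{t+1}−x̄) = (-38.4110) + (65.5476) + (23.3976) + (2.6090) + (-9.2082) + (47.0204) = 90.9553
Denominator Σ(x_t−x̄)² = 324.0771
r_1 = 90.9553 / 324.0771 = 0.281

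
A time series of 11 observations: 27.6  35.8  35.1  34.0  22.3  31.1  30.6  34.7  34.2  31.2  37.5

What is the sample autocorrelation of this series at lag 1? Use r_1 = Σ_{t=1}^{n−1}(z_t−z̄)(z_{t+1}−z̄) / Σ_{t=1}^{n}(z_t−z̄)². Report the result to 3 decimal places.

-0.066

Mean z̄ = (27.6 + 35.8 + 35.1 + 34.0 + 22.3 + 31.1 + 30.6 + 34.7 + 34.2 + 31.2 + 37.5)/11 = 32.1909
Numerator Σ_{t=1}^{10}(z_t−z̄)(z_{t+1}−z̄) = -12.3774
Denominator Σ(z_t−z̄)² = 186.8891
r_1 = -12.3774 / 186.8891 = -0.066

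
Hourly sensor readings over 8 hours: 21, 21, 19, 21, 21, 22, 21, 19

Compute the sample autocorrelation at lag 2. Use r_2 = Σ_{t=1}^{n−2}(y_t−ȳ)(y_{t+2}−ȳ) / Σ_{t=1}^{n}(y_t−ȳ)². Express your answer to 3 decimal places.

Mean ȳ = (21 + 21 + 19 + 21 + 21 + 22 + 21 + 19)/8 = 20.6250
Deviations from mean: 0.3750, 0.3750, -1.6250, 0.3750, 0.3750, 1.3750, 0.3750, -1.6250
Σ(y_t−ȳ)(y_{t+2}−ȳ) = (-0.6094) + (0.1406) + (-0.6094) + (0.5156) + (0.1406) + (-2.2344) = -2.6563
Denominator Σ(y_t−ȳ)² = 7.8750
r_2 = -2.6563 / 7.8750 = -0.337

-0.337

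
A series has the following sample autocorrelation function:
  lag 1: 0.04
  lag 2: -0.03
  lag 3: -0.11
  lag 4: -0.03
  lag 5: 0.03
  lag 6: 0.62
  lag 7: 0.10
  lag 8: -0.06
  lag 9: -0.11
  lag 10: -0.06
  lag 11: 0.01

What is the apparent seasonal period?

The largest autocorrelation is r_6 = 0.62; the remaining lags stay at or below 0.10.
The dominant spike at lag 6 indicates a seasonal period of 6.

6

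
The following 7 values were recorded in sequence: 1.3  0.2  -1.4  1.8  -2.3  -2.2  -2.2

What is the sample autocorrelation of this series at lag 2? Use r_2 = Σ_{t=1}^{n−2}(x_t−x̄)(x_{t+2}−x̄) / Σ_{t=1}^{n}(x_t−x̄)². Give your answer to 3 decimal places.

0.033

Mean x̄ = (1.3 + 0.2 − 1.4 + 1.8 − 2.3 − 2.2 − 2.2)/7 = -0.6857
Numerator Σ_{t=1}^{5}(x_t−x̄)(x_{t+2}−x̄) = 0.6167
Denominator Σ(x_t−x̄)² = 18.6086
r_2 = 0.6167 / 18.6086 = 0.033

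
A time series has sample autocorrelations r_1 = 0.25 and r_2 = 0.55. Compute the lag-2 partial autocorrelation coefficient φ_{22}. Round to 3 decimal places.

φ_{22} = (r_2 − r_1²) / (1 − r_1²)
r_1² = (0.25)² = 0.0625
Numerator = 0.55 − 0.0625 = 0.4875; denominator = 1 − 0.0625 = 0.9375
φ_{22} = 0.4875 / 0.9375 = 0.520

0.520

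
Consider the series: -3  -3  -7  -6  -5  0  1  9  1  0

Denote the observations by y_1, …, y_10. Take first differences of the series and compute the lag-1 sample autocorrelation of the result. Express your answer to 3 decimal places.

First differences Δy: 0, -4, 1, 1, 5, 1, 8, -8, -1
Mean of differences = 0.3333
Numerator Σ(Δy_t−Δȳ)(Δy_{t+1}−Δȳ) = -42.4444
Denominator Σ(Δy_t−Δȳ)² = 172.0000
r_1(Δy) = -42.4444 / 172.0000 = -0.247

-0.247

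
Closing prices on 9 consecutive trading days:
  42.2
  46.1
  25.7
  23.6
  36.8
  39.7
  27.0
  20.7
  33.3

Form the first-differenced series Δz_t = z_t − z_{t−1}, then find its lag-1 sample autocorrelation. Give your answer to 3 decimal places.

-0.095

First differences Δz: 3.9, -20.4, -2.1, 13.2, 2.9, -12.7, -6.3, 12.6
Mean of differences = -1.1125
Numerator Σ(Δz_t−Δz̄)(Δz_{t+1}−Δz̄) = -91.8552
Denominator Σ(Δz_t−Δz̄)² = 968.2688
r_1(Δz) = -91.8552 / 968.2688 = -0.095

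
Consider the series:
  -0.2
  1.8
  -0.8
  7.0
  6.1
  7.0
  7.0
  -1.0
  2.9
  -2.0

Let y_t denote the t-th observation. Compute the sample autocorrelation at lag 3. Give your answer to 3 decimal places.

Mean ȳ = (-0.2 + 1.8 − 0.8 + 7.0 + 6.1 + 7.0 + 7.0 − 1.0 + 2.9 − 2.0)/10 = 2.7800
Σ(y_t−ȳ)(y_{t+3}−ȳ) = (-12.5756) + (-3.2536) + (-15.1076) + (17.8084) + (-12.5496) + (0.5064) + (-20.1716) = -45.3432
Denominator Σ(y_t−ȳ)² = 124.2560
r_3 = -45.3432 / 124.2560 = -0.365

-0.365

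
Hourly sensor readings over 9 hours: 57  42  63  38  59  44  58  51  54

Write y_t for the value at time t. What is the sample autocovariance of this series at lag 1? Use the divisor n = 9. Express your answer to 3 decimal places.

-58.450

Mean ȳ = (57 + 42 + 63 + 38 + 59 + 44 + 58 + 51 + 54)/9 = 51.7778
Σ_{t=1}^{8}(y_t−ȳ)(y_{t+1}−ȳ) = -526.0494
γ_1 = -526.0494 / 9 = -58.450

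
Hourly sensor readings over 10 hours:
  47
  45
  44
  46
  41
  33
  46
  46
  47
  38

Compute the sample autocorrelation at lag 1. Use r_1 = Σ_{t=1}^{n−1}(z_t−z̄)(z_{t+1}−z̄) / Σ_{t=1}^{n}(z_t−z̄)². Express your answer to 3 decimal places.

-0.017

Mean z̄ = (47 + 45 + 44 + 46 + 41 + 33 + 46 + 46 + 47 + 38)/10 = 43.3000
Numerator Σ_{t=1}^{9}(z_t−z̄)(z_{t+1}−z̄) = -3.2900
Denominator Σ(z_t−z̄)² = 192.1000
r_1 = -3.2900 / 192.1000 = -0.017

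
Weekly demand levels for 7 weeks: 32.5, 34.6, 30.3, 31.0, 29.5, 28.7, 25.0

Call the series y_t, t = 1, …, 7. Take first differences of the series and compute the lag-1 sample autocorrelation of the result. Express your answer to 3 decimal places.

-0.584

First differences Δy: 2.1, -4.3, 0.7, -1.5, -0.8, -3.7
Mean of differences = -1.2500
Numerator Σ(Δy_t−Δȳ)(Δy_{t+1}−Δȳ) = -17.8675
Denominator Σ(Δy_t−Δȳ)² = 30.5950
r_1(Δy) = -17.8675 / 30.5950 = -0.584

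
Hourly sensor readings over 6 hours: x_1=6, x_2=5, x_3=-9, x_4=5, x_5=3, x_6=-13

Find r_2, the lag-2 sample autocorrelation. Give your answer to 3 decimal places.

Mean x̄ = (6 + 5 − 9 + 5 + 3 − 13)/6 = -0.5000
Deviations from mean: 6.5000, 5.5000, -8.5000, 5.5000, 3.5000, -12.5000
Numerator Σ_{t=1}^{4}(x_t−x̄)(x_{t+2}−x̄) = -123.5000
Denominator Σ(x_t−x̄)² = 343.5000
r_2 = -123.5000 / 343.5000 = -0.360

-0.360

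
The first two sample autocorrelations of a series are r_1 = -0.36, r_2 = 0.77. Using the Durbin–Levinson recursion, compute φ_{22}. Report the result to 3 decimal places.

φ_{22} = (r_2 − r_1²) / (1 − r_1²)
r_1² = (-0.36)² = 0.1296
Numerator = 0.77 − 0.1296 = 0.6404; denominator = 1 − 0.1296 = 0.8704
φ_{22} = 0.6404 / 0.8704 = 0.736

0.736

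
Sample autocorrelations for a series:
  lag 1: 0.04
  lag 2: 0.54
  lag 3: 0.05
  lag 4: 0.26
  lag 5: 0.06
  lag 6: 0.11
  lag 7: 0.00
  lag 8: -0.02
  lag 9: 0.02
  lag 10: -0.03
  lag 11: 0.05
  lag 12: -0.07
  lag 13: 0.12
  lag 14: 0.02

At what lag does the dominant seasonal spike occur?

The largest autocorrelation is r_2 = 0.54, with a weaker echo at lag 4 (0.26); the remaining lags stay at or below 0.12.
The dominant spike at lag 2 indicates a seasonal period of 2.

2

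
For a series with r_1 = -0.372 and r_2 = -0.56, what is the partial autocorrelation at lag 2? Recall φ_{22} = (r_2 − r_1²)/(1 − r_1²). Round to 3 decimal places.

-0.811

φ_{22} = (r_2 − r_1²) / (1 − r_1²)
r_1² = (-0.372)² = 0.138384
Numerator = -0.56 − 0.1384 = -0.6984; denominator = 1 − 0.1384 = 0.8616
φ_{22} = -0.6984 / 0.8616 = -0.811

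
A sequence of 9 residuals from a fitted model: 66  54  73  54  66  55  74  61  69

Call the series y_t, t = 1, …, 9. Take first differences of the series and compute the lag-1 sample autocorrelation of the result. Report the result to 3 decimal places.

-0.877

First differences Δy: -12, 19, -19, 12, -11, 19, -13, 8
Mean of differences = 0.3750
Numerator Σ(Δy_t−Δȳ)(Δy_{t+1}−Δȳ) = -1511.7656
Denominator Σ(Δy_t−Δȳ)² = 1723.8750
r_1(Δy) = -1511.7656 / 1723.8750 = -0.877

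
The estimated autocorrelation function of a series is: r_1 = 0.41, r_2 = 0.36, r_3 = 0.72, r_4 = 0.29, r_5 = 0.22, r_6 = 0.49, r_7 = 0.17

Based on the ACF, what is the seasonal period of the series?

The largest autocorrelation is r_3 = 0.72, with a weaker echo at lag 6 (0.49); the remaining lags stay at or below 0.41. The elevated value at lag 1 (0.41), dropping to 0.36 at lag 2, reflects decaying short-term dependence rather than seasonality.
The dominant spike at lag 3 indicates a seasonal period of 3.

3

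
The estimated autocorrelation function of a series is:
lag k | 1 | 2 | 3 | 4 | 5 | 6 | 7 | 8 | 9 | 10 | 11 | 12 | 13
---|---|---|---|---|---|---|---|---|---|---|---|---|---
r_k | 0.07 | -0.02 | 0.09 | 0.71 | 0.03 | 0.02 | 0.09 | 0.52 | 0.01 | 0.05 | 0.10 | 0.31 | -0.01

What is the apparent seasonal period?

The largest autocorrelation is r_4 = 0.71, with weaker echoes at lags 8 (0.52) and 12 (0.31); the remaining lags stay at or below 0.10.
The dominant spike at lag 4 indicates a seasonal period of 4.

4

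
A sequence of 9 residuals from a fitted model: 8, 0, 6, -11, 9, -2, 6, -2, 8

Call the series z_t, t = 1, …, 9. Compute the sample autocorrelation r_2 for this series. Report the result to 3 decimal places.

Mean z̄ = (8 + 0 + 6 − 11 + 9 − 2 + 6 − 2 + 8)/9 = 2.4444
Numerator Σ_{t=1}^{7}(z_t−z̄)(z_{t+2}−z̄) = 198.4938
Denominator Σ(z_t−z̄)² = 356.2222
r_2 = 198.4938 / 356.2222 = 0.557

0.557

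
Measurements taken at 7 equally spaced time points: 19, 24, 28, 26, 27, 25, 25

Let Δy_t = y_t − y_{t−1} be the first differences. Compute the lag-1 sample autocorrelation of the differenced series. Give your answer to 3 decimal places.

First differences Δy: 5, 4, -2, 1, -2, 0
Mean of differences = 1.0000
Numerator Σ(Δy_t−Δȳ)(Δy_{t+1}−Δȳ) = 6.0000
Denominator Σ(Δy_t−Δȳ)² = 44.0000
r_1(Δy) = 6.0000 / 44.0000 = 0.136

0.136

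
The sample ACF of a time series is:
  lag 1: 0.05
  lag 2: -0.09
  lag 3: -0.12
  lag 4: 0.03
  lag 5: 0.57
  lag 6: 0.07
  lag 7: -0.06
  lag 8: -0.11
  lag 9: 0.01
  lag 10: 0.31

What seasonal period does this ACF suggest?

The largest autocorrelation is r_5 = 0.57, with a weaker echo at lag 10 (0.31); the remaining lags stay at or below 0.07.
The dominant spike at lag 5 indicates a seasonal period of 5.

5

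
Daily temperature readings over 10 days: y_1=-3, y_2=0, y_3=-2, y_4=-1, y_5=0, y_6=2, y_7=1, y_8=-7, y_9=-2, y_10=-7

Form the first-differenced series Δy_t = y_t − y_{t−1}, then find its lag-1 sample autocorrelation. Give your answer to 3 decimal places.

-0.492

First differences Δy: 3, -2, 1, 1, 2, -1, -8, 5, -5
Mean of differences = -0.4444
Numerator Σ(Δy_t−Δȳ)(Δy_{t+1}−Δȳ) = -65.0864
Denominator Σ(Δy_t−Δȳ)² = 132.2222
r_1(Δy) = -65.0864 / 132.2222 = -0.492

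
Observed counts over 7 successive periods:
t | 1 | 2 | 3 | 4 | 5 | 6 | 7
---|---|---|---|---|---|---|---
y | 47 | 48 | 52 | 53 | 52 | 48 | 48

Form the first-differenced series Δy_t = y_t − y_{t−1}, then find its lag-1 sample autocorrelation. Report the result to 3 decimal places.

First differences Δy: 1, 4, 1, -1, -4, 0
Mean of differences = 0.1667
Numerator Σ(Δy_t−Δȳ)(Δy_{t+1}−Δȳ) = 10.9722
Denominator Σ(Δy_t−Δȳ)² = 34.8333
r_1(Δy) = 10.9722 / 34.8333 = 0.315

0.315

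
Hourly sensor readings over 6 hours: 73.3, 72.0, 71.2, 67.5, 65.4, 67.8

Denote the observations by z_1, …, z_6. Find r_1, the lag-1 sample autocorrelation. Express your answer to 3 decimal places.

Mean z̄ = (73.3 + 72.0 + 71.2 + 67.5 + 65.4 + 67.8)/6 = 69.5333
Deviations from mean: 3.7667, 2.4667, 1.6667, -2.0333, -4.1333, -1.7333
Numerator Σ_{t=1}^{5}(z_t−z̄)(z_{t+1}−z̄) = 25.5822
Denominator Σ(z_t−z̄)² = 47.2733
r_1 = 25.5822 / 47.2733 = 0.541

0.541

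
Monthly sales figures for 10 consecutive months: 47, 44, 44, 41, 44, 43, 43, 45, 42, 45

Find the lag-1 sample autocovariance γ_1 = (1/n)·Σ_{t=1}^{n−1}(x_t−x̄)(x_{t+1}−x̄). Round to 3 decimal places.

Mean x̄ = (47 + 44 + 44 + 41 + 44 + 43 + 43 + 45 + 42 + 45)/10 = 43.8000
Σ_{t=1}^{9}(x_t−x̄)(x_{t+1}−x̄) = -5.2400
γ_1 = -5.2400 / 10 = -0.524

-0.524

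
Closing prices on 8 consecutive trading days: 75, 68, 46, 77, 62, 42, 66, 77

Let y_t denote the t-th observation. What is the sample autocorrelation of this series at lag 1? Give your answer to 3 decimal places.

Mean ȳ = (75 + 68 + 46 + 77 + 62 + 42 + 66 + 77)/8 = 64.1250
Σ(y_t−ȳ)(y_{t+1}−ȳ) = (42.1406) + (-70.2344) + (-233.3594) + (-27.3594) + (47.0156) + (-41.4844) + (24.1406) = -259.1406
Denominator Σ(y_t−ȳ)² = 1290.8750
r_1 = -259.1406 / 1290.8750 = -0.201

-0.201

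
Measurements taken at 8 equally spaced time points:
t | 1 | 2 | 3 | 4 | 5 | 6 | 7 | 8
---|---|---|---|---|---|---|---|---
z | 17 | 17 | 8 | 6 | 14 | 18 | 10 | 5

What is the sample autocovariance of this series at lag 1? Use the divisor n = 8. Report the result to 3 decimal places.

Mean z̄ = (17 + 17 + 8 + 6 + 14 + 18 + 10 + 5)/8 = 11.8750
Σ_{t=1}^{7}(z_t−z̄)(z_{t+1}−z̄) = 31.1094
γ_1 = 31.1094 / 8 = 3.889

3.889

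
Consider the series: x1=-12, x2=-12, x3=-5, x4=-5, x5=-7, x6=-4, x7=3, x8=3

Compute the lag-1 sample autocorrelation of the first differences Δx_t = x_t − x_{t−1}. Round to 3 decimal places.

-0.276

First differences Δx: 0, 7, 0, -2, 3, 7, 0
Mean of differences = 2.1429
Numerator Σ(Δx_t−Δx̄)(Δx_{t+1}−Δx̄) = -21.7347
Denominator Σ(Δx_t−Δx̄)² = 78.8571
r_1(Δx) = -21.7347 / 78.8571 = -0.276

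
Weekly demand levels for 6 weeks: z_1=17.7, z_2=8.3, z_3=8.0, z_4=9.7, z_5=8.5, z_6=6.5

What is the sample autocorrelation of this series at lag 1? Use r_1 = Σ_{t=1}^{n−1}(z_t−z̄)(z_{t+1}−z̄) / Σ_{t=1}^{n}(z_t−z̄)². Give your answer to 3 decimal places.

Mean z̄ = (17.7 + 8.3 + 8.0 + 9.7 + 8.5 + 6.5)/6 = 9.7833
Deviations from mean: 7.9167, -1.4833, -1.7833, -0.0833, -1.2833, -3.2833
Numerator Σ_{t=1}^{5}(z_t−z̄)(z_{t+1}−z̄) = -4.6286
Denominator Σ(z_t−z̄)² = 80.4883
r_1 = -4.6286 / 80.4883 = -0.058

-0.058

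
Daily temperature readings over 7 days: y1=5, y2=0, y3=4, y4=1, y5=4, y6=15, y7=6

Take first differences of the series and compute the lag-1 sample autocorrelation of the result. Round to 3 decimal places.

-0.420

First differences Δy: -5, 4, -3, 3, 11, -9
Mean of differences = 0.1667
Numerator Σ(Δy_t−Δȳ)(Δy_{t+1}−Δȳ) = -109.5278
Denominator Σ(Δy_t−Δȳ)² = 260.8333
r_1(Δy) = -109.5278 / 260.8333 = -0.420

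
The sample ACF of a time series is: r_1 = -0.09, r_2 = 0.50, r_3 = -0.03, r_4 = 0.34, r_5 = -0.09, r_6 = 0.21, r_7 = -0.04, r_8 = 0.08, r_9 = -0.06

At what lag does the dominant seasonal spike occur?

2

The largest autocorrelation is r_2 = 0.50, with weaker echoes at lags 4 (0.34) and 6 (0.21); the remaining lags stay at or below 0.08.
The dominant spike at lag 2 indicates a seasonal period of 2.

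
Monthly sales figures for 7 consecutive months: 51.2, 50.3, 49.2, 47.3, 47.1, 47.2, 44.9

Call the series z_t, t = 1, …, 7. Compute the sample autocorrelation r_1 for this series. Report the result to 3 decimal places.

0.455

Mean z̄ = (51.2 + 50.3 + 49.2 + 47.3 + 47.1 + 47.2 + 44.9)/7 = 48.1714
Σ(z_t−z̄)(z_{t+1}−z̄) = (6.4465) + (2.1894) + (-0.8963) + (0.9337) + (1.0408) + (3.1780) = 12.8920
Denominator Σ(z_t−z̄)² = 28.3143
r_1 = 12.8920 / 28.3143 = 0.455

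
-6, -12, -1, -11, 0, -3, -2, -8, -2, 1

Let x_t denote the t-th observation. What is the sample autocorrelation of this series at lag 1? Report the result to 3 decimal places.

-0.315

Mean x̄ = (-6 − 12 − 1 − 11 + 0 − 3 − 2 − 8 − 2 + 1)/10 = -4.4000
Numerator Σ_{t=1}^{9}(x_t−x̄)(x_{t+1}−x̄) = -59.9600
Denominator Σ(x_t−x̄)² = 190.4000
r_1 = -59.9600 / 190.4000 = -0.315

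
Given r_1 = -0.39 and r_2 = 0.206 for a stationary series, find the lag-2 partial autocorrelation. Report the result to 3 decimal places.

φ_{22} = (r_2 − r_1²) / (1 − r_1²)
r_1² = (-0.39)² = 0.1521
Numerator = 0.206 − 0.1521 = 0.0539; denominator = 1 − 0.1521 = 0.8479
φ_{22} = 0.0539 / 0.8479 = 0.064

0.064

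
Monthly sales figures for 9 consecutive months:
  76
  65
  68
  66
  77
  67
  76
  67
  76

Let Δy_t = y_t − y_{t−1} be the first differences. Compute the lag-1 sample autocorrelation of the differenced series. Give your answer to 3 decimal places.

-0.707

First differences Δy: -11, 3, -2, 11, -10, 9, -9, 9
Mean of differences = 0.0000
Numerator Σ(Δy_t−Δȳ)(Δy_{t+1}−Δȳ) = -423.0000
Denominator Σ(Δy_t−Δȳ)² = 598.0000
r_1(Δy) = -423.0000 / 598.0000 = -0.707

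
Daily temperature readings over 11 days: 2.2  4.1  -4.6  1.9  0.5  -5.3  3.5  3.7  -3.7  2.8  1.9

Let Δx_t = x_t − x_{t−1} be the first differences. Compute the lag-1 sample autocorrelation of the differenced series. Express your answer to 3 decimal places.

First differences Δx: 1.9, -8.7, 6.5, -1.4, -5.8, 8.8, 0.2, -7.4, 6.5, -0.9
Mean of differences = -0.0300
Numerator Σ(Δx_t−Δx̄)(Δx_{t+1}−Δx̄) = -178.8099
Denominator Σ(Δx_t−Δx̄)² = 332.4410
r_1(Δx) = -178.8099 / 332.4410 = -0.538

-0.538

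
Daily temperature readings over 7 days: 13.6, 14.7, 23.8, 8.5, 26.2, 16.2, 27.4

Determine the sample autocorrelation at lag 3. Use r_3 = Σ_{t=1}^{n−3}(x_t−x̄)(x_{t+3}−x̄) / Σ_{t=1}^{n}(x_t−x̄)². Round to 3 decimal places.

Mean x̄ = (13.6 + 14.7 + 23.8 + 8.5 + 26.2 + 16.2 + 27.4)/7 = 18.6286
Deviations from mean: -5.0286, -3.9286, 5.1714, -10.1286, 7.5714, -2.4286, 8.7714
Σ(x_t−x̄)(x_{t+3}−x̄) = (50.9322) + (-29.7449) + (-12.5592) + (-88.8420) = -80.2139
Denominator Σ(x_t−x̄)² = 310.2143
r_3 = -80.2139 / 310.2143 = -0.259

-0.259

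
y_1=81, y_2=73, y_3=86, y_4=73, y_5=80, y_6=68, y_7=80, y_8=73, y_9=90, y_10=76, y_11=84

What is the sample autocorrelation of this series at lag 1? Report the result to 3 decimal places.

-0.572

Mean ȳ = (81 + 73 + 86 + 73 + 80 + 68 + 80 + 73 + 90 + 76 + 84)/11 = 78.5455
Numerator Σ_{t=1}^{10}(y_t−ȳ)(y_{t+1}−ȳ) = -249.6612
Denominator Σ(y_t−ȳ)² = 436.7273
r_1 = -249.6612 / 436.7273 = -0.572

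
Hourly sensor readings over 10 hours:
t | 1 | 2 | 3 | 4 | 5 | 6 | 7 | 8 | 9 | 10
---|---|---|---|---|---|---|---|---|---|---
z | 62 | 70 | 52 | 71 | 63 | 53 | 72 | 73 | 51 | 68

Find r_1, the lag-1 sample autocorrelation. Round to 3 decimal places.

Mean z̄ = (62 + 70 + 52 + 71 + 63 + 53 + 72 + 73 + 51 + 68)/10 = 63.5000
Numerator Σ_{t=1}^{9}(z_t−z̄)(z_{t+1}−z̄) = -352.7500
Denominator Σ(z_t−z̄)² = 682.5000
r_1 = -352.7500 / 682.5000 = -0.517

-0.517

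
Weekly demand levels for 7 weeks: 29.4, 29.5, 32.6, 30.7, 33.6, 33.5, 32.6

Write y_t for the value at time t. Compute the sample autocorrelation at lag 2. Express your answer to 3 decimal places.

Mean ȳ = (29.4 + 29.5 + 32.6 + 30.7 + 33.6 + 33.5 + 32.6)/7 = 31.7000
Deviations from mean: -2.3000, -2.2000, 0.9000, -1.0000, 1.9000, 1.8000, 0.9000
Σ(y_t−ȳ)(y_{t+2}−ȳ) = (-2.0700) + (2.2000) + (1.7100) + (-1.8000) + (1.7100) = 1.7500
Denominator Σ(y_t−ȳ)² = 19.6000
r_2 = 1.7500 / 19.6000 = 0.089

0.089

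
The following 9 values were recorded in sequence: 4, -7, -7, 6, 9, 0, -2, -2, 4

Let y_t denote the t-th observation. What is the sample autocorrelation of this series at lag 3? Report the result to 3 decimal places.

-0.310

Mean ȳ = (4 − 7 − 7 + 6 + 9 + 0 − 2 − 2 + 4)/9 = 0.5556
Σ(y_t−ȳ)(y_{t+3}−ȳ) = (18.7531) + (-63.8025) + (4.1975) + (-13.9136) + (-21.5802) + (-1.9136) = -78.2593
Denominator Σ(y_t−ȳ)² = 252.2222
r_3 = -78.2593 / 252.2222 = -0.310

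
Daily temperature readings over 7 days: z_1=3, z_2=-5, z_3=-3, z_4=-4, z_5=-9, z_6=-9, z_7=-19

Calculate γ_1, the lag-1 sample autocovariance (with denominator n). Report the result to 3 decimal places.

8.525

Mean z̄ = (3 − 5 − 3 − 4 − 9 − 9 − 19)/7 = -6.5714
Σ_{t=1}^{6}(z_t−z̄)(z_{t+1}−z̄) = 59.6735
γ_1 = 59.6735 / 7 = 8.525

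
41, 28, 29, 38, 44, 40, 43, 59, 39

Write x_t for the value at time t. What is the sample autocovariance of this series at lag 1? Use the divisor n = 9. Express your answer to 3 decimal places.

Mean x̄ = (41 + 28 + 29 + 38 + 44 + 40 + 43 + 59 + 39)/9 = 40.1111
Σ_{t=1}^{8}(x_t−x̄)(x_{t+1}−x̄) = 171.8765
γ_1 = 171.8765 / 9 = 19.097

19.097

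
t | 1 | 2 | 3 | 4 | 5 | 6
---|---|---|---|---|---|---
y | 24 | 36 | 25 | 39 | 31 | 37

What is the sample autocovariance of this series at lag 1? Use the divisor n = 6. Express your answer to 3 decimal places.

-20.167

Mean ȳ = (24 + 36 + 25 + 39 + 31 + 37)/6 = 32.0000
Deviations: -8.0000, 4.0000, -7.0000, 7.0000, -1.0000, 5.0000
Σ_{t=1}^{5}(y_t−ȳ)(y_{t+1}−ȳ) = -121.0000
γ_1 = -121.0000 / 6 = -20.167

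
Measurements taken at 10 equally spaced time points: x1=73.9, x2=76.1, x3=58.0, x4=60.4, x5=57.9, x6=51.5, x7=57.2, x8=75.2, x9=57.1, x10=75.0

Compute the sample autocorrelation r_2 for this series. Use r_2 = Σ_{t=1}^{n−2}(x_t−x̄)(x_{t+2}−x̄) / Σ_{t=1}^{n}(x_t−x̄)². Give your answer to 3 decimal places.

Mean x̄ = (73.9 + 76.1 + 58.0 + 60.4 + 57.9 + 51.5 + 57.2 + 75.2 + 57.1 + 75.0)/10 = 64.2300
Numerator Σ_{t=1}^{8}(x_t−x̄)(x_{t+2}−x̄) = 55.6082
Denominator Σ(x_t−x̄)² = 826.6010
r_2 = 55.6082 / 826.6010 = 0.067

0.067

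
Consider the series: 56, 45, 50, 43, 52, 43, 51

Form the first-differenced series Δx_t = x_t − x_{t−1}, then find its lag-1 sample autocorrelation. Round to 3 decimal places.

First differences Δx: -11, 5, -7, 9, -9, 8
Mean of differences = -0.8333
Numerator Σ(Δx_t−Δx̄)(Δx_{t+1}−Δx̄) = -308.3611
Denominator Σ(Δx_t−Δx̄)² = 416.8333
r_1(Δx) = -308.3611 / 416.8333 = -0.740

-0.740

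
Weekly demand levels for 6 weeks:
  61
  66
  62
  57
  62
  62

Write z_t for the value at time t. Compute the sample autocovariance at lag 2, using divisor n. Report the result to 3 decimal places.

-3.648

Mean z̄ = (61 + 66 + 62 + 57 + 62 + 62)/6 = 61.6667
Deviations: -0.6667, 4.3333, 0.3333, -4.6667, 0.3333, 0.3333
Σ_{t=1}^{4}(z_t−z̄)(z_{t+2}−z̄) = -21.8889
γ_2 = -21.8889 / 6 = -3.648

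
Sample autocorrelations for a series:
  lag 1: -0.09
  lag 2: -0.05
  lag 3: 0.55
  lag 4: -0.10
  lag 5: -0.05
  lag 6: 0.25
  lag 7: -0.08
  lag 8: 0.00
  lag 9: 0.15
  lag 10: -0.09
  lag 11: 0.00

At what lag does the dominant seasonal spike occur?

3

The largest autocorrelation is r_3 = 0.55, with weaker echoes at lags 6 (0.25) and 9 (0.15); the remaining lags stay at or below 0.00.
The dominant spike at lag 3 indicates a seasonal period of 3.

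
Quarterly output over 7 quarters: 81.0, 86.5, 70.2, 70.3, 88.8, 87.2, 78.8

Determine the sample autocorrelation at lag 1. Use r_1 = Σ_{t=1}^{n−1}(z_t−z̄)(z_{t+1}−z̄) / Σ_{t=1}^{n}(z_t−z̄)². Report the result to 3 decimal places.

Mean z̄ = (81.0 + 86.5 + 70.2 + 70.3 + 88.8 + 87.2 + 78.8)/7 = 80.4000
Deviations from mean: 0.6000, 6.1000, -10.2000, -10.1000, 8.4000, 6.8000, -1.6000
Σ(z_t−z̄)(z_{t+1}−z̄) = (3.6600) + (-62.2200) + (103.0200) + (-84.8400) + (57.1200) + (-10.8800) = 5.8600
Denominator Σ(z_t−z̄)² = 362.9800
r_1 = 5.8600 / 362.9800 = 0.016

0.016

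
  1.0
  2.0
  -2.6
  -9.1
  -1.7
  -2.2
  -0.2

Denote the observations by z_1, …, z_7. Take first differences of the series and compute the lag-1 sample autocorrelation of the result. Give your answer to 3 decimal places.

First differences Δz: 1.0, -4.6, -6.5, 7.4, -0.5, 2.0
Mean of differences = -0.2000
Numerator Σ(Δz_t−Δz̄)(Δz_{t+1}−Δz̄) = -28.3800
Denominator Σ(Δz_t−Δz̄)² = 123.1800
r_1(Δz) = -28.3800 / 123.1800 = -0.230

-0.230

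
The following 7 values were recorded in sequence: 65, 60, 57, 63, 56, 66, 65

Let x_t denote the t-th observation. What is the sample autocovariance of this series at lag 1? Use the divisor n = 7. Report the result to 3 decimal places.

Mean x̄ = (65 + 60 + 57 + 63 + 56 + 66 + 65)/7 = 61.7143
Σ_{t=1}^{6}(x_t−x̄)(x_{t+1}−x̄) = -21.3673
γ_1 = -21.3673 / 7 = -3.052

-3.052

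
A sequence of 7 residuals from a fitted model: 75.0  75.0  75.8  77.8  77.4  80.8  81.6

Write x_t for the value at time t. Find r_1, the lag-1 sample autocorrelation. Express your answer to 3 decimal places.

0.539

Mean x̄ = (75.0 + 75.0 + 75.8 + 77.8 + 77.4 + 80.8 + 81.6)/7 = 77.6286
Σ(x_t−x̄)(x_{t+1}−x̄) = (6.9094) + (4.8065) + (-0.3135) + (-0.0392) + (-0.7249) + (12.5951) = 23.2335
Denominator Σ(x_t−x̄)² = 43.0743
r_1 = 23.2335 / 43.0743 = 0.539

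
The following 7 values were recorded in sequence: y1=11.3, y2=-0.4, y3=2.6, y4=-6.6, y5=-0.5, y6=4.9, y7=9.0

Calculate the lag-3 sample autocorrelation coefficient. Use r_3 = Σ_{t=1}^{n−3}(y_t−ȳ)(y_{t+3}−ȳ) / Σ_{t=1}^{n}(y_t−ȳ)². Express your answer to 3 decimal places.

Mean ȳ = (11.3 − 0.4 + 2.6 − 6.6 − 0.5 + 4.9 + 9.0)/7 = 2.9000
Deviations from mean: 8.4000, -3.3000, -0.3000, -9.5000, -3.4000, 2.0000, 6.1000
Σ(y_t−ȳ)(y_{t+3}−ȳ) = (-79.8000) + (11.2200) + (-0.6000) + (-57.9500) = -127.1300
Denominator Σ(y_t−ȳ)² = 224.5600
r_3 = -127.1300 / 224.5600 = -0.566

-0.566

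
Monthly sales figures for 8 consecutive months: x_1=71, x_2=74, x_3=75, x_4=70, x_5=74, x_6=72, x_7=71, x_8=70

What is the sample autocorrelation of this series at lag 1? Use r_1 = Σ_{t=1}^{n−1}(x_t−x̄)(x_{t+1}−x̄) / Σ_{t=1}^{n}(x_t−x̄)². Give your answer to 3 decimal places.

-0.168

Mean x̄ = (71 + 74 + 75 + 70 + 74 + 72 + 71 + 70)/8 = 72.1250
Deviations from mean: -1.1250, 1.8750, 2.8750, -2.1250, 1.8750, -0.1250, -1.1250, -2.1250
Σ(x_t−x̄)(x_{t+1}−x̄) = (-2.1094) + (5.3906) + (-6.1094) + (-3.9844) + (-0.2344) + (0.1406) + (2.3906) = -4.5156
Denominator Σ(x_t−x̄)² = 26.8750
r_1 = -4.5156 / 26.8750 = -0.168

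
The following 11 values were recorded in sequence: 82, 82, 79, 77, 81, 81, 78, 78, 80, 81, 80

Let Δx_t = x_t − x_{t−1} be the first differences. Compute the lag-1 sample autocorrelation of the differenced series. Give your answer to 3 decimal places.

First differences Δx: 0, -3, -2, 4, 0, -3, 0, 2, 1, -1
Mean of differences = -0.2000
Numerator Σ(Δx_t−Δx̄)(Δx_{t+1}−Δx̄) = -1.2400
Denominator Σ(Δx_t−Δx̄)² = 43.6000
r_1(Δx) = -1.2400 / 43.6000 = -0.028

-0.028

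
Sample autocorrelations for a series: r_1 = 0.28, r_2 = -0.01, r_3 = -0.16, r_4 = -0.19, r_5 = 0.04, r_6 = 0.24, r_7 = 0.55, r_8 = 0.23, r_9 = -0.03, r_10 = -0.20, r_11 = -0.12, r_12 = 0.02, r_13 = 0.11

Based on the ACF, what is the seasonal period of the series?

7

The largest autocorrelation is r_7 = 0.55; the remaining lags stay at or below 0.28.
The dominant spike at lag 7 indicates a seasonal period of 7.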